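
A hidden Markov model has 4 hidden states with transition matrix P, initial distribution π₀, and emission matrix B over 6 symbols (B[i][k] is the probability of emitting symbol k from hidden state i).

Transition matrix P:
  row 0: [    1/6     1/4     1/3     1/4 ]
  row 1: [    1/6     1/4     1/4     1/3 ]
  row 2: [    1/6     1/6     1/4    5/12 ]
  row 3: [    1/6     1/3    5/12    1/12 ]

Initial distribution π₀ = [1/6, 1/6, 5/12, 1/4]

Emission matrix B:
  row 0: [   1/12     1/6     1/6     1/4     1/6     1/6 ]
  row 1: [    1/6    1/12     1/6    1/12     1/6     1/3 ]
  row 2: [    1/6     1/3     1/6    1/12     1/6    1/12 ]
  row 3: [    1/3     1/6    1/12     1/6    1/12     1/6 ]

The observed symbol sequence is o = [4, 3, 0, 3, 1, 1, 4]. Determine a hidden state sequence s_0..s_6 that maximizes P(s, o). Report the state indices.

t=0: δ = [2.778e-02, 2.778e-02, 6.944e-02, 2.083e-02]  (obs o_0=4)
t=1: δ = [2.894e-03, 9.645e-04, 1.447e-03, 4.823e-03]  ψ = [2, 2, 2, 2]  (obs o_1=3)
t=2: δ = [6.698e-05, 2.679e-04, 3.349e-04, 2.411e-04]  ψ = [3, 3, 3, 0]  (obs o_2=0)
t=3: δ = [1.395e-05, 6.698e-06, 8.372e-06, 2.326e-05]  ψ = [2, 3, 3, 2]  (obs o_3=3)
t=4: δ = [6.460e-07, 6.460e-07, 3.230e-06, 5.814e-07]  ψ = [3, 3, 3, 0]  (obs o_4=1)
t=5: δ = [8.973e-08, 4.486e-08, 2.692e-07, 2.243e-07]  ψ = [2, 2, 2, 2]  (obs o_5=1)
t=6: δ = [7.477e-09, 1.246e-08, 1.558e-08, 9.346e-09]  ψ = [2, 3, 3, 2]  (obs o_6=4)
backtrack: best end state = 2; path = [2, 3, 2, 3, 2, 3, 2]

path = [2, 3, 2, 3, 2, 3, 2]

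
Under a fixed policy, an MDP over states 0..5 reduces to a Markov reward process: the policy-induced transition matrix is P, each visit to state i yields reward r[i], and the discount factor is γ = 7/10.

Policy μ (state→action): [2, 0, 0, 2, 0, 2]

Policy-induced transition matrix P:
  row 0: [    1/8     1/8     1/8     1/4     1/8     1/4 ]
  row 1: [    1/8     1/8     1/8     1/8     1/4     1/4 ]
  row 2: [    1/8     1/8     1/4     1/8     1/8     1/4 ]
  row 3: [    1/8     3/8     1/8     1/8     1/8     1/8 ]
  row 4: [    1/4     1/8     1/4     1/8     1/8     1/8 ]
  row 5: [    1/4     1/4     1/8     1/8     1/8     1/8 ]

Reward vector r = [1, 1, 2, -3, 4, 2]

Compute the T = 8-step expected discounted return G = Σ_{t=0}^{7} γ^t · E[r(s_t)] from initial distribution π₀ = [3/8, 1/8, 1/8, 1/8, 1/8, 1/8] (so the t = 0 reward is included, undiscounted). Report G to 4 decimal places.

G = 3.6392

t=0: π = [0.3750, 0.1250, 0.1250, 0.1250, 0.1250, 0.1250], E[r] = 1.1250, γ^t·E[r] = 1.125000, running G = 1.125000
t=1: π = [0.1563, 0.1719, 0.1563, 0.1719, 0.1406, 0.2031], E[r] = 1.0938, γ^t·E[r] = 0.765625, running G = 1.890625
t=2: π = [0.1680, 0.1934, 0.1621, 0.1445, 0.1465, 0.1855], E[r] = 1.2090, γ^t·E[r] = 0.592402, running G = 2.483027
t=3: π = [0.1665, 0.1843, 0.1636, 0.1460, 0.1492, 0.1904], E[r] = 1.2175, γ^t·E[r] = 0.417613, running G = 2.900640
t=4: π = [0.1674, 0.1853, 0.1641, 0.1458, 0.1480, 0.1893], E[r] = 1.2143, γ^t·E[r] = 0.291545, running G = 3.192185
t=5: π = [0.1672, 0.1851, 0.1640, 0.1459, 0.1482, 0.1896], E[r] = 1.2144, γ^t·E[r] = 0.204102, running G = 3.396287
t=6: π = [0.1672, 0.1852, 0.1640, 0.1459, 0.1481, 0.1895], E[r] = 1.2144, γ^t·E[r] = 0.142872, running G = 3.539159
t=7: π = [0.1672, 0.1852, 0.1640, 0.1459, 0.1481, 0.1896], E[r] = 1.2144, γ^t·E[r] = 0.100012, running G = 3.639170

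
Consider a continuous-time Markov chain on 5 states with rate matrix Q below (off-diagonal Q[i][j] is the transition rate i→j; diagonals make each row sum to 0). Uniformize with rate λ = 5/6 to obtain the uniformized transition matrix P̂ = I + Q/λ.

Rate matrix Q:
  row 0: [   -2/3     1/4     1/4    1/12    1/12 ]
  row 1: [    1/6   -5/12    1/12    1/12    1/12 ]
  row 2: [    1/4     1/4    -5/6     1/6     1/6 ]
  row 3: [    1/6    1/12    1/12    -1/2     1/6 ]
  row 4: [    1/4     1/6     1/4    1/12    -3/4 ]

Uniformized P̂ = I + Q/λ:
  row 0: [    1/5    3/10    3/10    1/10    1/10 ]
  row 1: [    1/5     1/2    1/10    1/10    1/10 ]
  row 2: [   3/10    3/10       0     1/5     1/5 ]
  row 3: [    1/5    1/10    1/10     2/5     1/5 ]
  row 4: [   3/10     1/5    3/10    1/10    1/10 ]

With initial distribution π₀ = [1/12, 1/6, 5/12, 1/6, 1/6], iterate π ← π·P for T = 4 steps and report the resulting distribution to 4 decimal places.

π = [0.2288, 0.3158, 0.1575, 0.1657, 0.1322]

t=0: π = [0.0833, 0.1667, 0.4167, 0.1667, 0.1667]
t=1: π = [0.2583, 0.2833, 0.1083, 0.1917, 0.1583]
t=2: π = [0.2267, 0.3025, 0.1725, 0.1683, 0.1300]
t=3: π = [0.2303, 0.3138, 0.1541, 0.1678, 0.1341]
t=4: π = [0.2288, 0.3158, 0.1575, 0.1657, 0.1322]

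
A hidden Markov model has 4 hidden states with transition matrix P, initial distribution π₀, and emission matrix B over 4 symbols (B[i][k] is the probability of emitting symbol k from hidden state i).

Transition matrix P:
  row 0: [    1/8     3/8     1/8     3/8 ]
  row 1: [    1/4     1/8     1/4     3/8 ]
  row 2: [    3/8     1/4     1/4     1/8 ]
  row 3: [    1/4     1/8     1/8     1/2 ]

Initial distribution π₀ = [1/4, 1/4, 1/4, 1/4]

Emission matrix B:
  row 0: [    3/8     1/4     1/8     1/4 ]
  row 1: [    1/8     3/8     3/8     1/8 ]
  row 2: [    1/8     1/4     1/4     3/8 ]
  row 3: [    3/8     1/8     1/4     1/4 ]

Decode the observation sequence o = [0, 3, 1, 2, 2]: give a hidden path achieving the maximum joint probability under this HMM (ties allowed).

t=0: δ = [9.375e-02, 3.125e-02, 3.125e-02, 9.375e-02]  (obs o_0=0)
t=1: δ = [5.859e-03, 4.395e-03, 4.395e-03, 1.172e-02]  ψ = [3, 0, 0, 3]  (obs o_1=3)
t=2: δ = [7.324e-04, 8.240e-04, 3.662e-04, 7.324e-04]  ψ = [3, 0, 3, 3]  (obs o_2=1)
t=3: δ = [2.575e-05, 1.030e-04, 5.150e-05, 9.155e-05]  ψ = [1, 0, 1, 3]  (obs o_3=2)
t=4: δ = [3.219e-06, 4.828e-06, 6.437e-06, 1.144e-05]  ψ = [1, 1, 1, 3]  (obs o_4=2)
backtrack: best end state = 3; path = [3, 3, 3, 3, 3]

path = [3, 3, 3, 3, 3]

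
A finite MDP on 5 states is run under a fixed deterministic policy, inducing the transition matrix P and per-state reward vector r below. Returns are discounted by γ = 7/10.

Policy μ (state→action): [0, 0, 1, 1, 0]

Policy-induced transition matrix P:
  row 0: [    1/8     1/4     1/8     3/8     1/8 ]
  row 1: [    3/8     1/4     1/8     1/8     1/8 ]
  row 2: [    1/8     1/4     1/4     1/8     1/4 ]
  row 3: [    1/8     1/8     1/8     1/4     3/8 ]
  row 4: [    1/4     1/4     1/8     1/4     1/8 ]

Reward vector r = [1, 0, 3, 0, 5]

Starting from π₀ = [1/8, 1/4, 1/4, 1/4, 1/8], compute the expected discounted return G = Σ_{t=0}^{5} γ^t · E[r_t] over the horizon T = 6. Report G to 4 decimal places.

G = 4.7571

t=0: π = [0.1250, 0.2500, 0.2500, 0.2500, 0.1250], E[r] = 1.5000, γ^t·E[r] = 1.500000, running G = 1.500000
t=1: π = [0.2031, 0.2188, 0.1563, 0.2031, 0.2188], E[r] = 1.7656, γ^t·E[r] = 1.235938, running G = 2.735938
t=2: π = [0.2070, 0.2246, 0.1445, 0.2285, 0.1953], E[r] = 1.6172, γ^t·E[r] = 0.792422, running G = 3.528359
t=3: π = [0.2056, 0.2214, 0.1431, 0.2297, 0.2002], E[r] = 1.6357, γ^t·E[r] = 0.561060, running G = 4.089419
t=4: π = [0.2054, 0.2213, 0.1429, 0.2301, 0.2003], E[r] = 1.6356, γ^t·E[r] = 0.392712, running G = 4.482131
t=5: π = [0.2054, 0.2212, 0.1429, 0.2302, 0.2004], E[r] = 1.6359, γ^t·E[r] = 0.274947, running G = 4.757079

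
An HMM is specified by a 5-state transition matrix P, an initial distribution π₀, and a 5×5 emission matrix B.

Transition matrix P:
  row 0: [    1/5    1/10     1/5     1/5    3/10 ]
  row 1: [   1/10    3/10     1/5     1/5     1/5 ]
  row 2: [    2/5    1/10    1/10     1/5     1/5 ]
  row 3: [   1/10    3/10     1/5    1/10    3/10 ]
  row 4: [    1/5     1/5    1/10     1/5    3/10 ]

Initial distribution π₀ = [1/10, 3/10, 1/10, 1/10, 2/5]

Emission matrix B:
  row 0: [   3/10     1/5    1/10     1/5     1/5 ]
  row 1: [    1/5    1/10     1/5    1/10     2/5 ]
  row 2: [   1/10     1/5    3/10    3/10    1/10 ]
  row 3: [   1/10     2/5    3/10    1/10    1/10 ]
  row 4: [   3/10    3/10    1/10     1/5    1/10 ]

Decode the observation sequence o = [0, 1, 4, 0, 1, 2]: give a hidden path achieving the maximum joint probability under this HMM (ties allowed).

t=0: δ = [3.000e-02, 6.000e-02, 1.000e-02, 1.000e-02, 1.200e-01]  (obs o_0=0)
t=1: δ = [4.800e-03, 2.400e-03, 2.400e-03, 9.600e-03, 1.080e-02]  ψ = [4, 4, 1, 4, 4]  (obs o_1=1)
t=2: δ = [4.320e-04, 1.152e-03, 1.920e-04, 2.160e-04, 3.240e-04]  ψ = [4, 3, 3, 4, 4]  (obs o_2=4)
t=3: δ = [3.456e-05, 6.912e-05, 2.304e-05, 2.304e-05, 6.912e-05]  ψ = [1, 1, 1, 1, 1]  (obs o_3=0)
t=4: δ = [2.765e-06, 2.074e-06, 2.765e-06, 5.530e-06, 6.221e-06]  ψ = [4, 1, 1, 1, 4]  (obs o_4=1)
t=5: δ = [1.244e-07, 3.318e-07, 3.318e-07, 3.732e-07, 1.866e-07]  ψ = [4, 3, 3, 4, 4]  (obs o_5=2)
backtrack: best end state = 3; path = [4, 3, 1, 4, 4, 3]

path = [4, 3, 1, 4, 4, 3]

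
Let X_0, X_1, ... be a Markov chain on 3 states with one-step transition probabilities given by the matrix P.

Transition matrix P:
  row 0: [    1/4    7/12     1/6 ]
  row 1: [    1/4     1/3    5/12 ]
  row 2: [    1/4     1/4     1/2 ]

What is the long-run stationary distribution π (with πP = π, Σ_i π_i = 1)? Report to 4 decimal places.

π = [0.2500, 0.3636, 0.3864]

Balance equations π_j = Σ_i π_i·P[i][j]:
  π_0 = 1/4·π_0 + 1/4·π_1 + 1/4·π_2
  π_1 = 7/12·π_0 + 1/3·π_1 + 1/4·π_2
  normalize: π_0 + π_1 + π_2 = 1
Solving the linear system gives exactly π = [1/4, 4/11, 17/44].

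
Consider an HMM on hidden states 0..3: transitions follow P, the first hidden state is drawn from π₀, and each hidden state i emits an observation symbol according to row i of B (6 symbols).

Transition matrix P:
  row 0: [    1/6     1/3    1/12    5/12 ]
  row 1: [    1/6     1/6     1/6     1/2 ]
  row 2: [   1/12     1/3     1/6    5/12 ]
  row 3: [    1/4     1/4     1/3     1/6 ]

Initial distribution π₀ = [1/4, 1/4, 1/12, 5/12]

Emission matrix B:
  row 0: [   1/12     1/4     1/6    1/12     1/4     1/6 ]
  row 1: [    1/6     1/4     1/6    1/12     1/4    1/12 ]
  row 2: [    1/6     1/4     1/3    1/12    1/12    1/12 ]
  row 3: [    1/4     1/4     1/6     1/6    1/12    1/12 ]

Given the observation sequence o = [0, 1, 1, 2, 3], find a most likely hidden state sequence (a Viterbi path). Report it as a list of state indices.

path = [3, 2, 3, 2, 3]

t=0: δ = [2.083e-02, 4.167e-02, 1.389e-02, 1.042e-01]  (obs o_0=0)
t=1: δ = [6.510e-03, 6.510e-03, 8.681e-03, 5.208e-03]  ψ = [3, 3, 3, 1]  (obs o_1=1)
t=2: δ = [3.255e-04, 7.234e-04, 4.340e-04, 9.042e-04]  ψ = [3, 2, 3, 2]  (obs o_2=1)
t=3: δ = [3.768e-05, 3.768e-05, 1.005e-04, 6.028e-05]  ψ = [3, 3, 3, 1]  (obs o_3=2)
t=4: δ = [1.256e-06, 2.791e-06, 1.674e-06, 6.977e-06]  ψ = [3, 2, 3, 2]  (obs o_4=3)
backtrack: best end state = 3; path = [3, 2, 3, 2, 3]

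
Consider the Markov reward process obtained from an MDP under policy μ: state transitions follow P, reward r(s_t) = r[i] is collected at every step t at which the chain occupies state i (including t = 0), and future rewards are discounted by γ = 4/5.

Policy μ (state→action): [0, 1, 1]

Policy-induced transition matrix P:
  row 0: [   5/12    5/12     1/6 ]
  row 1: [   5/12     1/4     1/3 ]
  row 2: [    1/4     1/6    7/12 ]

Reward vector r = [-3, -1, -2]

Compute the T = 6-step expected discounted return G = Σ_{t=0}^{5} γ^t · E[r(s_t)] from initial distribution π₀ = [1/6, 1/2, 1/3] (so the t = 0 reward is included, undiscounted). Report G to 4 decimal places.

t=0: π = [0.1667, 0.5000, 0.3333], E[r] = -1.6667, γ^t·E[r] = -1.666667, running G = -1.666667
t=1: π = [0.3611, 0.2500, 0.3889], E[r] = -2.1111, γ^t·E[r] = -1.688889, running G = -3.355556
t=2: π = [0.3519, 0.2778, 0.3704], E[r] = -2.0741, γ^t·E[r] = -1.327407, running G = -4.682963
t=3: π = [0.3549, 0.2778, 0.3673], E[r] = -2.0772, γ^t·E[r] = -1.063506, running G = -5.746469
t=4: π = [0.3555, 0.2785, 0.3660], E[r] = -2.0769, γ^t·E[r] = -0.850700, running G = -6.597169
t=5: π = [0.3557, 0.2787, 0.3656], E[r] = -2.0769, γ^t·E[r] = -0.680567, running G = -7.277735

G = -7.2777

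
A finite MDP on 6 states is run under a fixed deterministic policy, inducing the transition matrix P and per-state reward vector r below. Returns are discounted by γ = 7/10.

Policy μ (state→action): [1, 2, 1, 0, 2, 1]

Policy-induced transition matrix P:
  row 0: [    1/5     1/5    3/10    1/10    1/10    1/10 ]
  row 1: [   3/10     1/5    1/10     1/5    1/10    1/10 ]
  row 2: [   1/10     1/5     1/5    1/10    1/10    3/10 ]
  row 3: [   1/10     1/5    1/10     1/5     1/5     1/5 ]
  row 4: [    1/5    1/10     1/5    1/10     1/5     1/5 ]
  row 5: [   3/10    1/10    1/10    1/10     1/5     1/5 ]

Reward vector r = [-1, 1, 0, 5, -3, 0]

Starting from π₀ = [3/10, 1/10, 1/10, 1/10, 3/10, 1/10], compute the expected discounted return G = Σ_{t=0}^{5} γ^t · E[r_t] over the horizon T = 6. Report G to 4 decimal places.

t=0: π = [0.3000, 0.1000, 0.1000, 0.1000, 0.3000, 0.1000], E[r] = -0.6000, γ^t·E[r] = -0.600000, running G = -0.600000
t=1: π = [0.2000, 0.1600, 0.2000, 0.1200, 0.1500, 0.1700], E[r] = 0.1100, γ^t·E[r] = 0.077000, running G = -0.523000
t=2: π = [0.2010, 0.1680, 0.1750, 0.1280, 0.1440, 0.1840], E[r] = 0.1750, γ^t·E[r] = 0.085750, running G = -0.437250
t=3: π = [0.2049, 0.1672, 0.1721, 0.1296, 0.1456, 0.1806], E[r] = 0.1735, γ^t·E[r] = 0.059511, running G = -0.377740
t=4: π = [0.2046, 0.1674, 0.1728, 0.1297, 0.1456, 0.1800], E[r] = 0.1744, γ^t·E[r] = 0.041881, running G = -0.335859
t=5: π = [0.2045, 0.1674, 0.1728, 0.1297, 0.1455, 0.1801], E[r] = 0.1749, γ^t·E[r] = 0.029395, running G = -0.306464

G = -0.3065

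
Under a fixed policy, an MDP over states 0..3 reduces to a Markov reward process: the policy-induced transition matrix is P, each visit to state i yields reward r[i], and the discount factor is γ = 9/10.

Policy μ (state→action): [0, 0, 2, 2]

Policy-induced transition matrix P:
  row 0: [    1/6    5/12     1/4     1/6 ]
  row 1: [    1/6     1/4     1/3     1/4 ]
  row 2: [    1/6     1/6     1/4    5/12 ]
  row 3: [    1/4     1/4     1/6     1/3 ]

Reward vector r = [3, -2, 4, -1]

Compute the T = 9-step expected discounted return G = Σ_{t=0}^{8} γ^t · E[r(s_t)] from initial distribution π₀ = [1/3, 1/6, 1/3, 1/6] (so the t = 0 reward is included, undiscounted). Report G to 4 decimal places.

t=0: π = [0.3333, 0.1667, 0.3333, 0.1667], E[r] = 1.8333, γ^t·E[r] = 1.833333, running G = 1.833333
t=1: π = [0.1806, 0.2778, 0.2500, 0.2917], E[r] = 0.6944, γ^t·E[r] = 0.625000, running G = 2.458333
t=2: π = [0.1910, 0.2593, 0.2488, 0.3009], E[r] = 0.7488, γ^t·E[r] = 0.606563, running G = 3.064896
t=3: π = [0.1917, 0.2611, 0.2465, 0.3006], E[r] = 0.7385, γ^t·E[r] = 0.538383, running G = 3.603279
t=4: π = [0.1917, 0.2614, 0.2467, 0.3002], E[r] = 0.7390, γ^t·E[r] = 0.484850, running G = 4.088129
t=5: π = [0.1917, 0.2614, 0.2468, 0.3002], E[r] = 0.7392, γ^t·E[r] = 0.436479, running G = 4.524608
t=6: π = [0.1917, 0.2614, 0.2468, 0.3002], E[r] = 0.7392, γ^t·E[r] = 0.392834, running G = 4.917442
t=7: π = [0.1917, 0.2614, 0.2468, 0.3002], E[r] = 0.7392, γ^t·E[r] = 0.353547, running G = 5.270989
t=8: π = [0.1917, 0.2614, 0.2468, 0.3002], E[r] = 0.7392, γ^t·E[r] = 0.318192, running G = 5.589181

G = 5.5892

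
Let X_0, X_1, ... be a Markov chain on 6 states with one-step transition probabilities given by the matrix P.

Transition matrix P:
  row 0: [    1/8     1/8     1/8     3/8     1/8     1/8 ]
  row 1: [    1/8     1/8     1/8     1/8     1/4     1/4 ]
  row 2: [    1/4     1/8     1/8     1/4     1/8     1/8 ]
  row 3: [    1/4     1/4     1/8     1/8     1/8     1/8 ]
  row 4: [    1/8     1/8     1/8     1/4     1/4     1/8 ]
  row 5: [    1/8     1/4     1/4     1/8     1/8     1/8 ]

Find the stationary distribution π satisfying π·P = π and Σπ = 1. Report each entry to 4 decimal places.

Balance equations π_j = Σ_i π_i·P[i][j]:
  π_0 = 1/8·π_0 + 1/8·π_1 + 1/4·π_2 + 1/4·π_3 + 1/8·π_4 + 1/8·π_5
  π_1 = 1/8·π_0 + 1/8·π_1 + 1/8·π_2 + 1/4·π_3 + 1/8·π_4 + 1/4·π_5
  π_2 = 1/8·π_0 + 1/8·π_1 + 1/8·π_2 + 1/8·π_3 + 1/8·π_4 + 1/4·π_5
  π_3 = 3/8·π_0 + 1/8·π_1 + 1/4·π_2 + 1/8·π_3 + 1/4·π_4 + 1/8·π_5
  π_4 = 1/8·π_0 + 1/4·π_1 + 1/8·π_2 + 1/8·π_3 + 1/4·π_4 + 1/8·π_5
  normalize: π_0 + π_1 + π_2 + π_3 + π_4 + π_5 = 1
Solving the linear system gives exactly π = [6132/36359, 6145/36359, 5209/36359, 7488/36359, 6072/36359, 5313/36359].

π = [0.1687, 0.1690, 0.1433, 0.2059, 0.1670, 0.1461]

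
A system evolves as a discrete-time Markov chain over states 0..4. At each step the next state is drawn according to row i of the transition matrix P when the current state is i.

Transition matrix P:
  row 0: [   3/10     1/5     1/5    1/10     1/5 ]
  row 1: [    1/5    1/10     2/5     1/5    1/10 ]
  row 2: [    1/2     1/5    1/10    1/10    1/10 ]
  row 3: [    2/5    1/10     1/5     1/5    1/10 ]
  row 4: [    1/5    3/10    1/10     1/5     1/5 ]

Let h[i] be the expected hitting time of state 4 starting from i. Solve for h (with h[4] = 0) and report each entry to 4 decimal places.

First-step conditioning: h[4] = 0; for i ≠ 4, h[i] = 1 + Σ_k P[i][k]·h[k].
  h[0] = 1 + 3/10·h[0] + 1/5·h[1] + 1/5·h[2] + 1/10·h[3]
  h[1] = 1 + 1/5·h[0] + 1/10·h[1] + 2/5·h[2] + 1/5·h[3]
  h[2] = 1 + 1/2·h[0] + 1/5·h[1] + 1/10·h[2] + 1/10·h[3]
  h[3] = 1 + 2/5·h[0] + 1/10·h[1] + 1/5·h[2] + 1/5·h[3]
Solving the 4×4 linear system over states ≠ 4 gives exactly h = [2750/409, 3070/409, 3000/409, 3020/409, 0] (h[4] = 0 is the target).

h = [6.7237, 7.5061, 7.3350, 7.3839, 0.0000]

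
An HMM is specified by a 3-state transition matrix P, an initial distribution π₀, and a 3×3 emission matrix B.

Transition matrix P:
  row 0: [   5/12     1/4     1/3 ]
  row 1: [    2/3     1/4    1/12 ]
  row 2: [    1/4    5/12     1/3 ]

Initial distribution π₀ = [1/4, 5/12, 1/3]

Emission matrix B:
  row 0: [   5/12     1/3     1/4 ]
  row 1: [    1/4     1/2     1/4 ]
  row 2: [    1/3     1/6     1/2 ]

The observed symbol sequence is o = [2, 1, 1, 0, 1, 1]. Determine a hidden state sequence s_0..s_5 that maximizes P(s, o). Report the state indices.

path = [2, 1, 0, 2, 1, 0]

t=0: δ = [6.250e-02, 1.042e-01, 1.667e-01]  (obs o_0=2)
t=1: δ = [2.315e-02, 3.472e-02, 9.259e-03]  ψ = [1, 2, 2]  (obs o_1=1)
t=2: δ = [7.716e-03, 4.340e-03, 1.286e-03]  ψ = [1, 1, 0]  (obs o_2=1)
t=3: δ = [1.340e-03, 4.823e-04, 8.573e-04]  ψ = [0, 0, 0]  (obs o_3=0)
t=4: δ = [1.861e-04, 1.786e-04, 7.442e-05]  ψ = [0, 2, 0]  (obs o_4=1)
t=5: δ = [3.969e-05, 2.326e-05, 1.034e-05]  ψ = [1, 0, 0]  (obs o_5=1)
backtrack: best end state = 0; path = [2, 1, 0, 2, 1, 0]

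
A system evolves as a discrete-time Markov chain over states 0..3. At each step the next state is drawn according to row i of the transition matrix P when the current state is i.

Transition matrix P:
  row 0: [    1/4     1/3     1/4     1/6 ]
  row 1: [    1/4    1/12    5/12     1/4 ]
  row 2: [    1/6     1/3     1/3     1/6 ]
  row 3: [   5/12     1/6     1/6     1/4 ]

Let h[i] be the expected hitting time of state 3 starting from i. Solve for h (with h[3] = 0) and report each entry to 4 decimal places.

h = [5.2941, 4.9412, 5.2941, 0.0000]

First-step conditioning: h[3] = 0; for i ≠ 3, h[i] = 1 + Σ_k P[i][k]·h[k].
  h[0] = 1 + 1/4·h[0] + 1/3·h[1] + 1/4·h[2]
  h[1] = 1 + 1/4·h[0] + 1/12·h[1] + 5/12·h[2]
  h[2] = 1 + 1/6·h[0] + 1/3·h[1] + 1/3·h[2]
Solving the 3×3 linear system over states ≠ 3 gives exactly h = [90/17, 84/17, 90/17, 0] (h[3] = 0 is the target).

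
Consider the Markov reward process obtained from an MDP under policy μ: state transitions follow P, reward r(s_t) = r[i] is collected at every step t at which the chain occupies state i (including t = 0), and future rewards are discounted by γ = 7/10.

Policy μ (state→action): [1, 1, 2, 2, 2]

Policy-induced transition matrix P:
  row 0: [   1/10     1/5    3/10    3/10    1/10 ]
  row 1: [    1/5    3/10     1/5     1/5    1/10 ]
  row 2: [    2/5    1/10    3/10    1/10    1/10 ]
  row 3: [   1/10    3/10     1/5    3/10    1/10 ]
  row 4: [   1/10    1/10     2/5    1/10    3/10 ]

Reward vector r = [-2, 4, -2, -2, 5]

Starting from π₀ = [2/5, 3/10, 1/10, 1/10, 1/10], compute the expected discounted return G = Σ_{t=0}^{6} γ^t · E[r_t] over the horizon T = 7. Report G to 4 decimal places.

G = 0.7322

t=0: π = [0.4000, 0.3000, 0.1000, 0.1000, 0.1000], E[r] = 0.5000, γ^t·E[r] = 0.500000, running G = 0.500000
t=1: π = [0.1600, 0.2200, 0.2700, 0.2300, 0.1200], E[r] = 0.1600, γ^t·E[r] = 0.112000, running G = 0.612000
t=2: π = [0.2030, 0.2060, 0.2670, 0.2000, 0.1240], E[r] = 0.1040, γ^t·E[r] = 0.050960, running G = 0.662960
t=3: π = [0.2007, 0.2015, 0.2718, 0.2012, 0.1248], E[r] = 0.0826, γ^t·E[r] = 0.028332, running G = 0.691292
t=4: π = [0.2017, 0.2006, 0.2722, 0.2005, 0.1250], E[r] = 0.0784, γ^t·E[r] = 0.018819, running G = 0.710111
t=5: π = [0.2017, 0.2004, 0.2724, 0.2005, 0.1250], E[r] = 0.0773, γ^t·E[r] = 0.012996, running G = 0.723107
t=6: π = [0.2018, 0.2004, 0.2724, 0.2005, 0.1250], E[r] = 0.0771, γ^t·E[r] = 0.009071, running G = 0.732178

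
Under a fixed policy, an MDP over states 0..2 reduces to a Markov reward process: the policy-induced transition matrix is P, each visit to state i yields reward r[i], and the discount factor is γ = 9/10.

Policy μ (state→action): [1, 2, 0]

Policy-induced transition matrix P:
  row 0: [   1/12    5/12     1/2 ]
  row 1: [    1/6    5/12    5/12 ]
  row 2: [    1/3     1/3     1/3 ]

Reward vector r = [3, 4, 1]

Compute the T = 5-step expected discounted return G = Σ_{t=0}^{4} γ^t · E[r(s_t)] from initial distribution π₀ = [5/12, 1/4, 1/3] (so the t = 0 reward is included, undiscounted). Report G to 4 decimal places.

t=0: π = [0.4167, 0.2500, 0.3333], E[r] = 2.5833, γ^t·E[r] = 2.583333, running G = 2.583333
t=1: π = [0.1875, 0.3889, 0.4236], E[r] = 2.5417, γ^t·E[r] = 2.287500, running G = 4.870833
t=2: π = [0.2216, 0.3814, 0.3970], E[r] = 2.5874, γ^t·E[r] = 2.095781, running G = 6.966615
t=3: π = [0.2144, 0.3836, 0.4021], E[r] = 2.5795, γ^t·E[r] = 1.880438, running G = 8.847052
t=4: π = [0.2158, 0.3832, 0.4010], E[r] = 2.5811, γ^t·E[r] = 1.693467, running G = 10.540519

G = 10.5405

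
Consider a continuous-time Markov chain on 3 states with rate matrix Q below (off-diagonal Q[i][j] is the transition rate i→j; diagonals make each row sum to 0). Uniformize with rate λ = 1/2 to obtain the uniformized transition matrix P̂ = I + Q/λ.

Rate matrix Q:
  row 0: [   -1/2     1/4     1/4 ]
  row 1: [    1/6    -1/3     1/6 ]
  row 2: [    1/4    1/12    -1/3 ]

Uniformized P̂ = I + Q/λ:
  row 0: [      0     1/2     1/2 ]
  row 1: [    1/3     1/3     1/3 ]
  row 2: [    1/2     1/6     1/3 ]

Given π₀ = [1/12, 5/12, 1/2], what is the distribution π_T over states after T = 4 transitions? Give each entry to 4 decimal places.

t=0: π = [0.0833, 0.4167, 0.5000]
t=1: π = [0.3889, 0.2639, 0.3472]
t=2: π = [0.2616, 0.3403, 0.3981]
t=3: π = [0.3125, 0.3106, 0.3769]
t=4: π = [0.2920, 0.3226, 0.3854]

π = [0.2920, 0.3226, 0.3854]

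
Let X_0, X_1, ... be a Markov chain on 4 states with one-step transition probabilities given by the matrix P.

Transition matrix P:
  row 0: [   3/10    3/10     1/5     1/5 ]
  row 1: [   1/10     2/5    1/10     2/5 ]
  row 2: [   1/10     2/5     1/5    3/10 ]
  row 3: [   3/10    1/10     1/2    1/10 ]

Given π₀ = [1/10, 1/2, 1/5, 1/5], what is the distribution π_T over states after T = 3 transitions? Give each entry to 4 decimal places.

π = [0.1898, 0.3037, 0.2477, 0.2588]

t=0: π = [0.1000, 0.5000, 0.2000, 0.2000]
t=1: π = [0.1600, 0.3300, 0.2100, 0.3000]
t=2: π = [0.1920, 0.2940, 0.2570, 0.2570]
t=3: π = [0.1898, 0.3037, 0.2477, 0.2588]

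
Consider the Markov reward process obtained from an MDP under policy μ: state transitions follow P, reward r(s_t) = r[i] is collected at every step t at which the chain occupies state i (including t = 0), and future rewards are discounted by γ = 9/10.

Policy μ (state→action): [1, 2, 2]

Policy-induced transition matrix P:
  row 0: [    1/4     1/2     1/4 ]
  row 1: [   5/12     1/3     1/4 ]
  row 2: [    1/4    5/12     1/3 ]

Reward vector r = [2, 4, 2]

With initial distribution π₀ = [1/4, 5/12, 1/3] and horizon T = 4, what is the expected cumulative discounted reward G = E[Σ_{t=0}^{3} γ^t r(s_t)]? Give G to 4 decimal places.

G = 9.6963

t=0: π = [0.2500, 0.4167, 0.3333], E[r] = 2.8333, γ^t·E[r] = 2.833333, running G = 2.833333
t=1: π = [0.3194, 0.4028, 0.2778], E[r] = 2.8056, γ^t·E[r] = 2.525000, running G = 5.358333
t=2: π = [0.3171, 0.4097, 0.2731], E[r] = 2.8194, γ^t·E[r] = 2.283750, running G = 7.642083
t=3: π = [0.3183, 0.4090, 0.2728], E[r] = 2.8179, γ^t·E[r] = 2.054250, running G = 9.696333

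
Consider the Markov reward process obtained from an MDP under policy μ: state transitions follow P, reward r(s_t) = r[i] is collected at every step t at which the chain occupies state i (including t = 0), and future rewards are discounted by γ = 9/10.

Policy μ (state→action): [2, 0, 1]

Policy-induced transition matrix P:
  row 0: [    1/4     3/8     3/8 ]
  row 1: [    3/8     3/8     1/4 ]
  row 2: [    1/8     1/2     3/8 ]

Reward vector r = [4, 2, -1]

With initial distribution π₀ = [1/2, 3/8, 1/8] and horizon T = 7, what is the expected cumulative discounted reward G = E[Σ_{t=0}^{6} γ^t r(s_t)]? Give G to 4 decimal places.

t=0: π = [0.5000, 0.3750, 0.1250], E[r] = 2.6250, γ^t·E[r] = 2.625000, running G = 2.625000
t=1: π = [0.2813, 0.3906, 0.3281], E[r] = 1.5781, γ^t·E[r] = 1.420313, running G = 4.045313
t=2: π = [0.2578, 0.4160, 0.3262], E[r] = 1.5371, γ^t·E[r] = 1.245059, running G = 5.290371
t=3: π = [0.2612, 0.4158, 0.3230], E[r] = 1.5535, γ^t·E[r] = 1.132477, running G = 6.422848
t=4: π = [0.2616, 0.4154, 0.3230], E[r] = 1.5541, γ^t·E[r] = 1.019650, running G = 7.442498
t=5: π = [0.2615, 0.4154, 0.3231], E[r] = 1.5539, γ^t·E[r] = 0.917534, running G = 8.360033
t=6: π = [0.2615, 0.4154, 0.3231], E[r] = 1.5538, γ^t·E[r] = 0.825775, running G = 9.185808

G = 9.1858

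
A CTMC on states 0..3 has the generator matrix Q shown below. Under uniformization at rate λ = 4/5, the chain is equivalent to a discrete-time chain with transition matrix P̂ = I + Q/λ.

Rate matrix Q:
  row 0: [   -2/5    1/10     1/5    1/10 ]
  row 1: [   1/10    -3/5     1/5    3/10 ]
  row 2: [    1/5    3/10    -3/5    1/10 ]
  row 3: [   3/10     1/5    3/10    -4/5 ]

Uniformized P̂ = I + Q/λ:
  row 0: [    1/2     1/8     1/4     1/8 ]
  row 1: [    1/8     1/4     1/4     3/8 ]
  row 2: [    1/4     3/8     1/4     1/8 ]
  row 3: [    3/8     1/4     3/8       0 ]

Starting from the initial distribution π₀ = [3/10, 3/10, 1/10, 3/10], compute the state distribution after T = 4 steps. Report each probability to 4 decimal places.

t=0: π = [0.3000, 0.3000, 0.1000, 0.3000]
t=1: π = [0.3250, 0.2250, 0.2875, 0.1625]
t=2: π = [0.3234, 0.2453, 0.2703, 0.1609]
t=3: π = [0.3203, 0.2434, 0.2701, 0.1662]
t=4: π = [0.3204, 0.2437, 0.2708, 0.1651]

π = [0.3204, 0.2437, 0.2708, 0.1651]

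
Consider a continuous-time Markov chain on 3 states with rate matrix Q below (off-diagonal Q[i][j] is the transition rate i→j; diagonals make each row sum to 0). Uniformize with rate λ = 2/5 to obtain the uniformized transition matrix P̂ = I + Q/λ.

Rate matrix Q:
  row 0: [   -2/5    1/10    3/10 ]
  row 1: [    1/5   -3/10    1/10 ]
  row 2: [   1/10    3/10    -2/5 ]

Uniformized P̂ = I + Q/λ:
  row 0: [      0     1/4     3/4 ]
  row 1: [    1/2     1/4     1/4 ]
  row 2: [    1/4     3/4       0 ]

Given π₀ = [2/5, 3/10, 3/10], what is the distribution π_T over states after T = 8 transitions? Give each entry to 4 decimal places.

t=0: π = [0.4000, 0.3000, 0.3000]
t=1: π = [0.2250, 0.4000, 0.3750]
t=2: π = [0.2938, 0.4375, 0.2688]
t=3: π = [0.2859, 0.3844, 0.3297]
t=4: π = [0.2746, 0.4148, 0.3105]
t=5: π = [0.2851, 0.4053, 0.3097]
t=6: π = [0.2801, 0.4048, 0.3151]
t=7: π = [0.2812, 0.4076, 0.3112]
t=8: π = [0.2816, 0.4056, 0.3128]

π = [0.2816, 0.4056, 0.3128]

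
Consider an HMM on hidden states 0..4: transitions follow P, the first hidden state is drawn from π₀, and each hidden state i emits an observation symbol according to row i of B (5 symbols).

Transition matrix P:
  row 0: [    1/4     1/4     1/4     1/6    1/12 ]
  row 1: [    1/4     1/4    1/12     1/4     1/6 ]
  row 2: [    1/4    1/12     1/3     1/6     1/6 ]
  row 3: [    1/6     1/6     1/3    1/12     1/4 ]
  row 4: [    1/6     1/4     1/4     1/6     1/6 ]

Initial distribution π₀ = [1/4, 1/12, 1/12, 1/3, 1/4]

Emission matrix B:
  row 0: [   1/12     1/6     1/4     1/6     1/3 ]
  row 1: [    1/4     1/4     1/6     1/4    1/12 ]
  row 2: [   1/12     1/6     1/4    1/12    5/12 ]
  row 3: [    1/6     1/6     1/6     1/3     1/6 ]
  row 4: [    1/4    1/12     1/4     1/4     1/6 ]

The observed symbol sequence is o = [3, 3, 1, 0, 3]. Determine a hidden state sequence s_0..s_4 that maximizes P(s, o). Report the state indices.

path = [3, 4, 1, 1, 3]

t=0: δ = [4.167e-02, 2.083e-02, 6.944e-03, 1.111e-01, 6.250e-02]  (obs o_0=3)
t=1: δ = [3.086e-03, 4.630e-03, 3.086e-03, 3.472e-03, 6.944e-03]  ψ = [3, 3, 3, 4, 3]  (obs o_1=3)
t=2: δ = [1.929e-04, 4.340e-04, 2.894e-04, 1.929e-04, 9.645e-05]  ψ = [1, 4, 4, 1, 4]  (obs o_2=1)
t=3: δ = [9.042e-06, 2.713e-05, 8.038e-06, 1.808e-05, 1.808e-05]  ψ = [1, 1, 2, 1, 1]  (obs o_3=0)
t=4: δ = [1.130e-06, 1.695e-06, 5.023e-07, 2.261e-06, 1.130e-06]  ψ = [1, 1, 3, 1, 1]  (obs o_4=3)
backtrack: best end state = 3; path = [3, 4, 1, 1, 3]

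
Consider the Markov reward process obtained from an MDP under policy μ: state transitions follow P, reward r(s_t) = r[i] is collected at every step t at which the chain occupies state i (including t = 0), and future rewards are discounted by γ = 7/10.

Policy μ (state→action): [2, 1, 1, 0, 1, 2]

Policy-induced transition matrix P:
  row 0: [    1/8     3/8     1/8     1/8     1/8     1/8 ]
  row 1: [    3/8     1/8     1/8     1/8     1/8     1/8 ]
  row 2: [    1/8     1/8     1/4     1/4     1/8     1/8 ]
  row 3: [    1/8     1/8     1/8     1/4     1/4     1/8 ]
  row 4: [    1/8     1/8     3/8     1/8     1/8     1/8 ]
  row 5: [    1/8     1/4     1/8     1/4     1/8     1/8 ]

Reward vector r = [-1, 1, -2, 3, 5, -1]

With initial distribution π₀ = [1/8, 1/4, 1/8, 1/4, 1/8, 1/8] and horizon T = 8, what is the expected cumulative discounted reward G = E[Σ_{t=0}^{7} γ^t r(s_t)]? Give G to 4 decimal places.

G = 2.9088

t=0: π = [0.1250, 0.2500, 0.1250, 0.2500, 0.1250, 0.1250], E[r] = 1.1250, γ^t·E[r] = 1.125000, running G = 1.125000
t=1: π = [0.1875, 0.1719, 0.1719, 0.1875, 0.1563, 0.1250], E[r] = 0.8594, γ^t·E[r] = 0.601563, running G = 1.726563
t=2: π = [0.1680, 0.1875, 0.1855, 0.1855, 0.1484, 0.1250], E[r] = 0.8223, γ^t·E[r] = 0.402910, running G = 2.129473
t=3: π = [0.1719, 0.1826, 0.1853, 0.1870, 0.1482, 0.1250], E[r] = 0.8171, γ^t·E[r] = 0.280279, running G = 2.409751
t=4: π = [0.1707, 0.1836, 0.1852, 0.1872, 0.1484, 0.1250], E[r] = 0.8209, γ^t·E[r] = 0.197096, running G = 2.606847
t=5: π = [0.1709, 0.1833, 0.1852, 0.1872, 0.1484, 0.1250], E[r] = 0.8204, γ^t·E[r] = 0.137883, running G = 2.744731
t=6: π = [0.1708, 0.1833, 0.1853, 0.1872, 0.1484, 0.1250], E[r] = 0.8205, γ^t·E[r] = 0.096535, running G = 2.841266
t=7: π = [0.1708, 0.1833, 0.1853, 0.1872, 0.1484, 0.1250], E[r] = 0.8205, γ^t·E[r] = 0.067572, running G = 2.908838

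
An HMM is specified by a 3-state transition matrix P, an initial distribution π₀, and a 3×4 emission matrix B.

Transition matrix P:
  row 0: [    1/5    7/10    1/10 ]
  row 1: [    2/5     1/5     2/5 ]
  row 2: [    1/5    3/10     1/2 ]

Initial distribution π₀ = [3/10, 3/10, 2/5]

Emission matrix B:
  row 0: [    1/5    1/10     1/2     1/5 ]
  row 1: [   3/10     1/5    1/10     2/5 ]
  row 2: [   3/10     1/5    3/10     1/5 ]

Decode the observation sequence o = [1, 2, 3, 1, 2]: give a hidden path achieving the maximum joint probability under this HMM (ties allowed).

t=0: δ = [3.000e-02, 6.000e-02, 8.000e-02]  (obs o_0=1)
t=1: δ = [1.200e-02, 2.400e-03, 1.200e-02]  ψ = [1, 2, 2]  (obs o_1=2)
t=2: δ = [4.800e-04, 3.360e-03, 1.200e-03]  ψ = [0, 0, 2]  (obs o_2=3)
t=3: δ = [1.344e-04, 1.344e-04, 2.688e-04]  ψ = [1, 1, 1]  (obs o_3=1)
t=4: δ = [2.688e-05, 9.408e-06, 4.032e-05]  ψ = [1, 0, 2]  (obs o_4=2)
backtrack: best end state = 2; path = [1, 0, 1, 2, 2]

path = [1, 0, 1, 2, 2]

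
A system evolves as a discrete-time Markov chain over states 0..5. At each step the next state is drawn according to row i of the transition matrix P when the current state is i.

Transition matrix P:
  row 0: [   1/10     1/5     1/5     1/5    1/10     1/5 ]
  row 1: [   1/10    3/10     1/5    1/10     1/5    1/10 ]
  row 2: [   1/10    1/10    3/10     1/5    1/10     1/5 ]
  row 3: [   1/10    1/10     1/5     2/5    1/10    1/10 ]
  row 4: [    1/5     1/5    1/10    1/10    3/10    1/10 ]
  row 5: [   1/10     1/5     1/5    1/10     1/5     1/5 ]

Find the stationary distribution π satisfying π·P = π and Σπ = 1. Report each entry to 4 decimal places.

Balance equations π_j = Σ_i π_i·P[i][j]:
  π_0 = 1/10·π_0 + 1/10·π_1 + 1/10·π_2 + 1/10·π_3 + 1/5·π_4 + 1/10·π_5
  π_1 = 1/5·π_0 + 3/10·π_1 + 1/10·π_2 + 1/10·π_3 + 1/5·π_4 + 1/5·π_5
  π_2 = 1/5·π_0 + 1/5·π_1 + 3/10·π_2 + 1/5·π_3 + 1/10·π_4 + 1/5·π_5
  π_3 = 1/5·π_0 + 1/10·π_1 + 1/5·π_2 + 2/5·π_3 + 1/10·π_4 + 1/10·π_5
  π_4 = 1/10·π_0 + 1/5·π_1 + 1/10·π_2 + 1/10·π_3 + 3/10·π_4 + 1/5·π_5
  normalize: π_0 + π_1 + π_2 + π_3 + π_4 + π_5 = 1
Solving the linear system gives exactly π = [330/2831, 1517/8493, 577/2831, 534/2831, 469/2831, 1246/8493].

π = [0.1166, 0.1786, 0.2038, 0.1886, 0.1657, 0.1467]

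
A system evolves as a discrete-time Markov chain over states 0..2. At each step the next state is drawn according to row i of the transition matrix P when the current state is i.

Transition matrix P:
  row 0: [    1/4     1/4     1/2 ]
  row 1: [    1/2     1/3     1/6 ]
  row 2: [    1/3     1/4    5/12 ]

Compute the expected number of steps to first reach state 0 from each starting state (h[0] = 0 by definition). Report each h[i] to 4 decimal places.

First-step conditioning: h[0] = 0; for i ≠ 0, h[i] = 1 + Σ_k P[i][k]·h[k].
  h[1] = 1 + 1/3·h[1] + 1/6·h[2]
  h[2] = 1 + 1/4·h[1] + 5/12·h[2]
Solving the 2×2 linear system over states ≠ 0 gives exactly h = [0, 54/25, 66/25] (h[0] = 0 is the target).

h = [0.0000, 2.1600, 2.6400]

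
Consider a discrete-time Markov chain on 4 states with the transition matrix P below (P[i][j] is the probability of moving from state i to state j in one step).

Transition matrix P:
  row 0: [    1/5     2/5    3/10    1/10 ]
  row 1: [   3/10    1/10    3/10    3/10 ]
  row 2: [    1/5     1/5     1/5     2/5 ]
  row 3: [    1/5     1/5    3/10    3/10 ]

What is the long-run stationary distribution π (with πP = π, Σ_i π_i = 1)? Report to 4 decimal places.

π = [0.2222, 0.2222, 0.2727, 0.2828]

Balance equations π_j = Σ_i π_i·P[i][j]:
  π_0 = 1/5·π_0 + 3/10·π_1 + 1/5·π_2 + 1/5·π_3
  π_1 = 2/5·π_0 + 1/10·π_1 + 1/5·π_2 + 1/5·π_3
  π_2 = 3/10·π_0 + 3/10·π_1 + 1/5·π_2 + 3/10·π_3
  normalize: π_0 + π_1 + π_2 + π_3 = 1
Solving the linear system gives exactly π = [2/9, 2/9, 3/11, 28/99].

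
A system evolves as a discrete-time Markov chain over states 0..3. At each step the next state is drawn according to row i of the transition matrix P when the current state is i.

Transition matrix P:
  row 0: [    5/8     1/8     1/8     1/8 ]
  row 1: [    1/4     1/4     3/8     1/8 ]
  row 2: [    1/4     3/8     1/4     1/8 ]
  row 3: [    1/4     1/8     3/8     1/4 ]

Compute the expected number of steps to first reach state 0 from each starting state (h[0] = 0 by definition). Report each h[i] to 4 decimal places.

First-step conditioning: h[0] = 0; for i ≠ 0, h[i] = 1 + Σ_k P[i][k]·h[k].
  h[1] = 1 + 1/4·h[1] + 3/8·h[2] + 1/8·h[3]
  h[2] = 1 + 3/8·h[1] + 1/4·h[2] + 1/8·h[3]
  h[3] = 1 + 1/8·h[1] + 3/8·h[2] + 1/4·h[3]
Solving the 3×3 linear system over states ≠ 0 gives exactly h = [0, 4, 4, 4] (h[0] = 0 is the target).

h = [0.0000, 4.0000, 4.0000, 4.0000]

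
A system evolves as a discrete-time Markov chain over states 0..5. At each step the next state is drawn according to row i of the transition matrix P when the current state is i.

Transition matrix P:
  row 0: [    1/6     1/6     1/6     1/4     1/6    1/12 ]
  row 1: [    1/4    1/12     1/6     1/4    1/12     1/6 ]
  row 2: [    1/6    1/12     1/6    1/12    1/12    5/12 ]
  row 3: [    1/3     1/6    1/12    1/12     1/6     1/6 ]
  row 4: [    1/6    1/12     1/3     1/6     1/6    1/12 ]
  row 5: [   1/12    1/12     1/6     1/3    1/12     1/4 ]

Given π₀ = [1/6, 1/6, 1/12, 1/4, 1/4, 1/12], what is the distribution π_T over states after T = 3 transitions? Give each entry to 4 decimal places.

π = [0.1916, 0.1153, 0.1721, 0.1949, 0.1260, 0.2000]

t=0: π = [0.1667, 0.1667, 0.0833, 0.2500, 0.2500, 0.0833]
t=1: π = [0.2153, 0.1181, 0.1875, 0.1806, 0.1389, 0.1597]
t=2: π = [0.1933, 0.1163, 0.1748, 0.1904, 0.1279, 0.1973]
t=3: π = [0.1916, 0.1153, 0.1721, 0.1949, 0.1260, 0.2000]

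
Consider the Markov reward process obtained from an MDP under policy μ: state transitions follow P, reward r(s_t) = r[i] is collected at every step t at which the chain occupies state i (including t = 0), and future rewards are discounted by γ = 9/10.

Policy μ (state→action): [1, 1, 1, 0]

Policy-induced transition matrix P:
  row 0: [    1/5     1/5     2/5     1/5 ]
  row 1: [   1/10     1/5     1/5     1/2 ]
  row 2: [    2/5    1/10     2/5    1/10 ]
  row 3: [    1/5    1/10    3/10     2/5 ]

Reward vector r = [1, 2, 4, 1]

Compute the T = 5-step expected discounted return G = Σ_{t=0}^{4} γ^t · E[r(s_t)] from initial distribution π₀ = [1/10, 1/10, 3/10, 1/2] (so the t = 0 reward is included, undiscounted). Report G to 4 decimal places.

t=0: π = [0.1000, 0.1000, 0.3000, 0.5000], E[r] = 2.0000, γ^t·E[r] = 2.000000, running G = 2.000000
t=1: π = [0.2500, 0.1200, 0.3300, 0.3000], E[r] = 2.1100, γ^t·E[r] = 1.899000, running G = 3.899000
t=2: π = [0.2540, 0.1370, 0.3460, 0.2630], E[r] = 2.1750, γ^t·E[r] = 1.761750, running G = 5.660750
t=3: π = [0.2555, 0.1391, 0.3463, 0.2591], E[r] = 2.1780, γ^t·E[r] = 1.587762, running G = 7.248512
t=4: π = [0.2554, 0.1395, 0.3463, 0.2589], E[r] = 2.1783, γ^t·E[r] = 1.429163, running G = 8.677675

G = 8.6777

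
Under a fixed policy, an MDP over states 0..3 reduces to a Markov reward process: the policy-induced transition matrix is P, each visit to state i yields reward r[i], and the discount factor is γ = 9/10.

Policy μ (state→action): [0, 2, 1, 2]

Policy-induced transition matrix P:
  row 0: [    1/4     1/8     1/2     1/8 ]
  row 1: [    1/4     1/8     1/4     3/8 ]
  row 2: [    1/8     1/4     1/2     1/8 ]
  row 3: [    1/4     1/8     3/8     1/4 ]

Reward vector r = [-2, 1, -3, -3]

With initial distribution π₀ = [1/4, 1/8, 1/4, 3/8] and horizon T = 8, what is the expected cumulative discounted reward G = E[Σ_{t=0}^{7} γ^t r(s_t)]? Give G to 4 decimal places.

G = -12.1180

t=0: π = [0.2500, 0.1250, 0.2500, 0.3750], E[r] = -2.2500, γ^t·E[r] = -2.250000, running G = -2.250000
t=1: π = [0.2188, 0.1563, 0.4219, 0.2031], E[r] = -2.1563, γ^t·E[r] = -1.940625, running G = -4.190625
t=2: π = [0.1973, 0.1777, 0.4355, 0.1895], E[r] = -2.0918, γ^t·E[r] = -1.694355, running G = -5.884980
t=3: π = [0.1956, 0.1794, 0.4319, 0.1931], E[r] = -2.0867, γ^t·E[r] = -1.521182, running G = -7.406163
t=4: π = [0.1960, 0.1790, 0.4310, 0.1940], E[r] = -2.0880, γ^t·E[r] = -1.369965, running G = -8.776128
t=5: π = [0.1961, 0.1789, 0.4310, 0.1940], E[r] = -2.0884, γ^t·E[r] = -1.233165, running G = -10.009293
t=6: π = [0.1961, 0.1789, 0.4310, 0.1940], E[r] = -2.0884, γ^t·E[r] = -1.109847, running G = -11.119140
t=7: π = [0.1961, 0.1789, 0.4310, 0.1940], E[r] = -2.0884, γ^t·E[r] = -0.998858, running G = -12.117998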